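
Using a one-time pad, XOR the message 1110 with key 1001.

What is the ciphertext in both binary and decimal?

Step 1: Write out the XOR operation bit by bit:
  Message: 1110
  Key:     1001
  XOR:     0111
Step 2: Convert to decimal: 0111 = 7.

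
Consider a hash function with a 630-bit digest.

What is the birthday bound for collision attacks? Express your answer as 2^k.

Step 1: The birthday paradox gives collision probability ~50% after sqrt(2^n) = 2^(n/2) hashes.
Step 2: For 630-bit output: 2^(630/2) = 2^315.
Step 3: Approximately 2^315 hash computations needed.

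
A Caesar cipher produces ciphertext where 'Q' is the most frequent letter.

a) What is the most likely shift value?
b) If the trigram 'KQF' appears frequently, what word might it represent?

Step 1: In English, 'E' is the most frequent letter (12.7%).
Step 2: The most frequent ciphertext letter is 'Q' (position 16).
Step 3: Shift = (16 - 4) mod 26 = 12.
Step 4: Decrypt 'KQF' by shifting back 12:
  K -> Y
  Q -> E
  F -> T
Step 5: 'KQF' decrypts to 'YET'.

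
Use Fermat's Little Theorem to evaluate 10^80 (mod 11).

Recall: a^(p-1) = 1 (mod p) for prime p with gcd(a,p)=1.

Step 1: Since 11 is prime, by Fermat's Little Theorem: 10^10 = 1 (mod 11).
Step 2: Reduce exponent: 80 mod 10 = 0.
Step 3: So 10^80 = 10^0 (mod 11).
Step 4: 10^0 mod 11 = 1.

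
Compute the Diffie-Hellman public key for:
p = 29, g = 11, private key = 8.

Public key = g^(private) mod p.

Step 1: A = g^a mod p = 11^8 mod 29.
  11^1 mod 29 = 11
  11^2 mod 29 = (11 * 11) mod 29 = 5
  11^3 mod 29 = (5 * 11) mod 29 = 26
  11^4 mod 29 = (26 * 11) mod 29 = 25
  11^5 mod 29 = (25 * 11) mod 29 = 14
  11^6 mod 29 = (14 * 11) mod 29 = 9
  11^7 mod 29 = (9 * 11) mod 29 = 12
  11^8 mod 29 = (12 * 11) mod 29 = 16
Result: A = 16.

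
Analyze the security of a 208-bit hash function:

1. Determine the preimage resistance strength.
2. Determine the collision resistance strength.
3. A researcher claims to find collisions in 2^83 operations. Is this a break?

Step 1: Preimage resistance requires brute-force of 2^208 operations.
Step 2: Collision resistance (birthday bound) = 2^(208/2) = 2^104.
Step 3: The claimed attack costs 2^83 operations.
Step 4: Since 2^83 < 2^104, the claimed attack beats the generic birthday bound, so collision resistance is broken.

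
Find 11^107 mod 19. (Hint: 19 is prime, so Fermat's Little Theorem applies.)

Step 1: Since 19 is prime, by Fermat's Little Theorem: 11^18 = 1 (mod 19).
Step 2: Reduce exponent: 107 mod 18 = 17.
Step 3: So 11^107 = 11^17 (mod 19).
Step 4: 11^17 mod 19 = 7.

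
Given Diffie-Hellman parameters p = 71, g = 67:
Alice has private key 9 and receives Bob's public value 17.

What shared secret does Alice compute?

Step 1: s = B^a mod p = 17^9 mod 71.
  17^1 mod 71 = 17
  17^2 mod 71 = (17 * 17) mod 71 = 5
  17^3 mod 71 = (5 * 17) mod 71 = 14
  17^4 mod 71 = (14 * 17) mod 71 = 25
  17^5 mod 71 = (25 * 17) mod 71 = 70
  17^6 mod 71 = (70 * 17) mod 71 = 54
  17^7 mod 71 = (54 * 17) mod 71 = 66
  17^8 mod 71 = (66 * 17) mod 71 = 57
  17^9 mod 71 = (57 * 17) mod 71 = 46
Result: shared secret = 46.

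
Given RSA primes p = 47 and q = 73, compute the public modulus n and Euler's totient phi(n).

Step 1: n = p * q = 47 * 73 = 3431.
Step 2: phi(n) = (p-1)(q-1) = 46 * 72 = 3312.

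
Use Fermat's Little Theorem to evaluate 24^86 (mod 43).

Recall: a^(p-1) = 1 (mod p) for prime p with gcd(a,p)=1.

Step 1: Since 43 is prime, by Fermat's Little Theorem: 24^42 = 1 (mod 43).
Step 2: Reduce exponent: 86 mod 42 = 2.
Step 3: So 24^86 = 24^2 (mod 43).
Step 4: 24^2 mod 43 = 17.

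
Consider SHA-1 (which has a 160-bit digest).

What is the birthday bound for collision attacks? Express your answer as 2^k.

Step 1: The birthday paradox gives collision probability ~50% after sqrt(2^n) = 2^(n/2) hashes.
Step 2: For 160-bit output: 2^(160/2) = 2^80.
Step 3: Approximately 2^80 hash computations needed.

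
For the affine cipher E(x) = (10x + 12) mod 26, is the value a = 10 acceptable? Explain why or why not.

Step 1: Compute gcd(10, 26).
Step 2: gcd(10, 26) = 2.
Since gcd = 2 != 1, 10 shares a common factor with 26, so it cannot be used.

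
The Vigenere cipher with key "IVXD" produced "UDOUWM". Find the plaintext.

Step 1: Extend key: IVXDIV
Step 2: Decrypt each letter (c - k) mod 26:
  U(20) - I(8) = (20-8) mod 26 = 12 = M
  D(3) - V(21) = (3-21) mod 26 = 8 = I
  O(14) - X(23) = (14-23) mod 26 = 17 = R
  U(20) - D(3) = (20-3) mod 26 = 17 = R
  W(22) - I(8) = (22-8) mod 26 = 14 = O
  M(12) - V(21) = (12-21) mod 26 = 17 = R
Plaintext: MIRROR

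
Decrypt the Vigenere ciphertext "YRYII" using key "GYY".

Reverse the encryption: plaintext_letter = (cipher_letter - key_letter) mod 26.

Step 1: Extend key: GYYGY
Step 2: Decrypt each letter (c - k) mod 26:
  Y(24) - G(6) = (24-6) mod 26 = 18 = S
  R(17) - Y(24) = (17-24) mod 26 = 19 = T
  Y(24) - Y(24) = (24-24) mod 26 = 0 = A
  I(8) - G(6) = (8-6) mod 26 = 2 = C
  I(8) - Y(24) = (8-24) mod 26 = 10 = K
Plaintext: STACK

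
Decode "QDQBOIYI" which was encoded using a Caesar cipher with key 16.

Step 1: Reverse the shift by subtracting 16 from each letter position.
  Q (position 16) -> position (16-16) mod 26 = 0 -> A
  D (position 3) -> position (3-16) mod 26 = 13 -> N
  Q (position 16) -> position (16-16) mod 26 = 0 -> A
  B (position 1) -> position (1-16) mod 26 = 11 -> L
  O (position 14) -> position (14-16) mod 26 = 24 -> Y
  I (position 8) -> position (8-16) mod 26 = 18 -> S
  Y (position 24) -> position (24-16) mod 26 = 8 -> I
  I (position 8) -> position (8-16) mod 26 = 18 -> S
Decrypted message: ANALYSIS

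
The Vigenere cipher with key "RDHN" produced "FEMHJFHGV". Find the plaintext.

Step 1: Extend key: RDHNRDHNR
Step 2: Decrypt each letter (c - k) mod 26:
  F(5) - R(17) = (5-17) mod 26 = 14 = O
  E(4) - D(3) = (4-3) mod 26 = 1 = B
  M(12) - H(7) = (12-7) mod 26 = 5 = F
  H(7) - N(13) = (7-13) mod 26 = 20 = U
  J(9) - R(17) = (9-17) mod 26 = 18 = S
  F(5) - D(3) = (5-3) mod 26 = 2 = C
  H(7) - H(7) = (7-7) mod 26 = 0 = A
  G(6) - N(13) = (6-13) mod 26 = 19 = T
  V(21) - R(17) = (21-17) mod 26 = 4 = E
Plaintext: OBFUSCATE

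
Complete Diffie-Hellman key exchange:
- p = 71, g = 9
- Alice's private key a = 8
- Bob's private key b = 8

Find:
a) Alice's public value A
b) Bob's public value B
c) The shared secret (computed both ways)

Step 1: A = g^a mod p = 9^8 mod 71 = 60.
Step 2: B = g^b mod p = 9^8 mod 71 = 60.
Step 3: Alice computes s = B^a mod p = 60^8 mod 71 = 12.
Step 4: Bob computes s = A^b mod p = 60^8 mod 71 = 12.
Both sides agree: shared secret = 12.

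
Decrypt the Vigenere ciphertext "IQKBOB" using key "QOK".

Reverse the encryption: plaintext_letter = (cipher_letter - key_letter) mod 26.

Step 1: Extend key: QOKQOK
Step 2: Decrypt each letter (c - k) mod 26:
  I(8) - Q(16) = (8-16) mod 26 = 18 = S
  Q(16) - O(14) = (16-14) mod 26 = 2 = C
  K(10) - K(10) = (10-10) mod 26 = 0 = A
  B(1) - Q(16) = (1-16) mod 26 = 11 = L
  O(14) - O(14) = (14-14) mod 26 = 0 = A
  B(1) - K(10) = (1-10) mod 26 = 17 = R
Plaintext: SCALAR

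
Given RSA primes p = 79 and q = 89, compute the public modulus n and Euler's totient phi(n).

Step 1: n = p * q = 79 * 89 = 7031.
Step 2: phi(n) = (p-1)(q-1) = 78 * 88 = 6864.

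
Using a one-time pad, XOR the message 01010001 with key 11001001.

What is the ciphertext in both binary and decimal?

Step 1: Write out the XOR operation bit by bit:
  Message: 01010001
  Key:     11001001
  XOR:     10011000
Step 2: Convert to decimal: 10011000 = 152.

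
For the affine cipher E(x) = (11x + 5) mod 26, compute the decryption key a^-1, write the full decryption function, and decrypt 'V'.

Step 1: Find a^-1, the modular inverse of 11 mod 26.
Step 2: We need 11 * a^-1 = 1 (mod 26).
Step 3: 11 * 19 = 209 = 8 * 26 + 1, so a^-1 = 19.
Step 4: D(y) = 19(y - 5) mod 26.
Step 5: Apply to 'V' (y = 21): D(21) = 19 * (21 - 5) mod 26 = 19 * 16 mod 26 = 18 -> 'S'.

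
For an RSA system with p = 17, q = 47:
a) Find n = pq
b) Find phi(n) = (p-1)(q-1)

Step 1: n = p * q = 17 * 47 = 799.
Step 2: phi(n) = (p-1)(q-1) = 16 * 46 = 736.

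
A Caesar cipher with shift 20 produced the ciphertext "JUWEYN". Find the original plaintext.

Step 1: Reverse the shift by subtracting 20 from each letter position.
  J (position 9) -> position (9-20) mod 26 = 15 -> P
  U (position 20) -> position (20-20) mod 26 = 0 -> A
  W (position 22) -> position (22-20) mod 26 = 2 -> C
  E (position 4) -> position (4-20) mod 26 = 10 -> K
  Y (position 24) -> position (24-20) mod 26 = 4 -> E
  N (position 13) -> position (13-20) mod 26 = 19 -> T
Decrypted message: PACKET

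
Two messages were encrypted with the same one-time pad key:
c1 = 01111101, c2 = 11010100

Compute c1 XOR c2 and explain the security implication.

Step 1: c1 XOR c2 = (m1 XOR k) XOR (m2 XOR k).
Step 2: By XOR associativity/commutativity: = m1 XOR m2 XOR k XOR k = m1 XOR m2.
Step 3: 01111101 XOR 11010100 = 10101001 = 169.
Step 4: The key cancels out! An attacker learns m1 XOR m2 = 169, revealing the relationship between plaintexts.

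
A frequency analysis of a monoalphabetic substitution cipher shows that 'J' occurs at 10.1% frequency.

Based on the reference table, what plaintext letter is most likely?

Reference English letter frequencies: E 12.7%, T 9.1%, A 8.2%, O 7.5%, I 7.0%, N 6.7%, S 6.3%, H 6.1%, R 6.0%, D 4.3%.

Step 1: The observed frequency is 10.1%.
Step 2: Compare with English frequencies:
  E: 12.7% (difference: 2.6%)
  T: 9.1% (difference: 1.0%) <-- closest
  A: 8.2% (difference: 1.9%)
  O: 7.5% (difference: 2.6%)
  I: 7.0% (difference: 3.1%)
  N: 6.7% (difference: 3.4%)
  S: 6.3% (difference: 3.8%)
  H: 6.1% (difference: 4.0%)
  R: 6.0% (difference: 4.1%)
  D: 4.3% (difference: 5.8%)
Step 3: 'J' most likely represents 'T' (frequency 9.1%).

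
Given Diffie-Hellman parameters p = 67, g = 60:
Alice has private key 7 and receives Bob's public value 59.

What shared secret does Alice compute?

Step 1: s = B^a mod p = 59^7 mod 67.
  59^1 mod 67 = 59
  59^2 mod 67 = (59 * 59) mod 67 = 64
  59^3 mod 67 = (64 * 59) mod 67 = 24
  59^4 mod 67 = (24 * 59) mod 67 = 9
  59^5 mod 67 = (9 * 59) mod 67 = 62
  59^6 mod 67 = (62 * 59) mod 67 = 40
  59^7 mod 67 = (40 * 59) mod 67 = 15
Result: shared secret = 15.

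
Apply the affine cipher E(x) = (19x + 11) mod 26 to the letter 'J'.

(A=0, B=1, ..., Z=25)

Step 1: Convert 'J' to number: x = 9.
Step 2: E(9) = (19 * 9 + 11) mod 26 = 182 mod 26 = 0.
Step 3: Convert 0 back to letter: A.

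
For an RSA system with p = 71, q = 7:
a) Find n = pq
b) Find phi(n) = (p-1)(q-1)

Step 1: n = p * q = 71 * 7 = 497.
Step 2: phi(n) = (p-1)(q-1) = 70 * 6 = 420.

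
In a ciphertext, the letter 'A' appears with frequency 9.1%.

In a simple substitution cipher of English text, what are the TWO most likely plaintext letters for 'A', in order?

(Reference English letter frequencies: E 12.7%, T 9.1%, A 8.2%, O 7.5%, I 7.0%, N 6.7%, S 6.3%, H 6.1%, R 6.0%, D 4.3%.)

Step 1: Observed frequency of 'A' is 9.1%.
Step 2: Compute distances to each reference frequency and sort:
  T (9.1%): difference = 0.0% <-- BEST
  A (8.2%): difference = 0.9% <-- RUNNER-UP
  O (7.5%): difference = 1.6%
  I (7.0%): difference = 2.1%
  N (6.7%): difference = 2.4%
Step 3: Most likely is 'T' (9.1%, diff 0.0%); second most likely is 'A' (8.2%, diff 0.9%).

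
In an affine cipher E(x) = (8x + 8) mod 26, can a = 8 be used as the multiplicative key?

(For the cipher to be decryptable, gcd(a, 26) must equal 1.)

Step 1: Compute gcd(8, 26).
Step 2: gcd(8, 26) = 2.
Since gcd = 2 != 1, 8 shares a common factor with 26, so it cannot be used.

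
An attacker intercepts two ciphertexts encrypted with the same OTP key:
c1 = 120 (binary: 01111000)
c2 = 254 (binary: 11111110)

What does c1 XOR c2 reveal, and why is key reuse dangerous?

Step 1: c1 XOR c2 = (m1 XOR k) XOR (m2 XOR k).
Step 2: By XOR associativity/commutativity: = m1 XOR m2 XOR k XOR k = m1 XOR m2.
Step 3: 01111000 XOR 11111110 = 10000110 = 134.
Step 4: The key cancels out! An attacker learns m1 XOR m2 = 134, revealing the relationship between plaintexts.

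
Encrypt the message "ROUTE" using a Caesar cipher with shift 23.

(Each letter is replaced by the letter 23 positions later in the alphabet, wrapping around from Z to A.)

Step 1: For each letter, shift forward by 23 positions (mod 26).
  R (position 17) -> position (17+23) mod 26 = 14 -> O
  O (position 14) -> position (14+23) mod 26 = 11 -> L
  U (position 20) -> position (20+23) mod 26 = 17 -> R
  T (position 19) -> position (19+23) mod 26 = 16 -> Q
  E (position 4) -> position (4+23) mod 26 = 1 -> B
Result: OLRQB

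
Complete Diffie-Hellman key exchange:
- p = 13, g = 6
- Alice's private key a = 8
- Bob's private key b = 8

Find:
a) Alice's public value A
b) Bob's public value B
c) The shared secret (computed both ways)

Step 1: A = g^a mod p = 6^8 mod 13 = 3.
Step 2: B = g^b mod p = 6^8 mod 13 = 3.
Step 3: Alice computes s = B^a mod p = 3^8 mod 13 = 9.
Step 4: Bob computes s = A^b mod p = 3^8 mod 13 = 9.
Both sides agree: shared secret = 9.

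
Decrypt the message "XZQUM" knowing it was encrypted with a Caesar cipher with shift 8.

Step 1: Reverse the shift by subtracting 8 from each letter position.
  X (position 23) -> position (23-8) mod 26 = 15 -> P
  Z (position 25) -> position (25-8) mod 26 = 17 -> R
  Q (position 16) -> position (16-8) mod 26 = 8 -> I
  U (position 20) -> position (20-8) mod 26 = 12 -> M
  M (position 12) -> position (12-8) mod 26 = 4 -> E
Decrypted message: PRIME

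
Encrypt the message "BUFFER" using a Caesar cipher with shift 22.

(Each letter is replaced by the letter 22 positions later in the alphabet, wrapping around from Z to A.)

Step 1: For each letter, shift forward by 22 positions (mod 26).
  B (position 1) -> position (1+22) mod 26 = 23 -> X
  U (position 20) -> position (20+22) mod 26 = 16 -> Q
  F (position 5) -> position (5+22) mod 26 = 1 -> B
  F (position 5) -> position (5+22) mod 26 = 1 -> B
  E (position 4) -> position (4+22) mod 26 = 0 -> A
  R (position 17) -> position (17+22) mod 26 = 13 -> N
Result: XQBBAN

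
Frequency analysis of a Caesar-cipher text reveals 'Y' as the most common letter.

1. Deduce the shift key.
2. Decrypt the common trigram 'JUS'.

Step 1: In English, 'E' is the most frequent letter (12.7%).
Step 2: The most frequent ciphertext letter is 'Y' (position 24).
Step 3: Shift = (24 - 4) mod 26 = 20.
Step 4: Decrypt 'JUS' by shifting back 20:
  J -> P
  U -> A
  S -> Y
Step 5: 'JUS' decrypts to 'PAY'.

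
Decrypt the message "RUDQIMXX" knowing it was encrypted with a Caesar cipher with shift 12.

Step 1: Reverse the shift by subtracting 12 from each letter position.
  R (position 17) -> position (17-12) mod 26 = 5 -> F
  U (position 20) -> position (20-12) mod 26 = 8 -> I
  D (position 3) -> position (3-12) mod 26 = 17 -> R
  Q (position 16) -> position (16-12) mod 26 = 4 -> E
  I (position 8) -> position (8-12) mod 26 = 22 -> W
  M (position 12) -> position (12-12) mod 26 = 0 -> A
  X (position 23) -> position (23-12) mod 26 = 11 -> L
  X (position 23) -> position (23-12) mod 26 = 11 -> L
Decrypted message: FIREWALL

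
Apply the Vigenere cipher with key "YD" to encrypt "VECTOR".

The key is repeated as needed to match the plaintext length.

Step 1: Repeat key to match plaintext length:
  Plaintext: VECTOR
  Key:       YDYDYD
Step 2: Encrypt each letter:
  V(21) + Y(24) = (21+24) mod 26 = 19 = T
  E(4) + D(3) = (4+3) mod 26 = 7 = H
  C(2) + Y(24) = (2+24) mod 26 = 0 = A
  T(19) + D(3) = (19+3) mod 26 = 22 = W
  O(14) + Y(24) = (14+24) mod 26 = 12 = M
  R(17) + D(3) = (17+3) mod 26 = 20 = U
Ciphertext: THAWMU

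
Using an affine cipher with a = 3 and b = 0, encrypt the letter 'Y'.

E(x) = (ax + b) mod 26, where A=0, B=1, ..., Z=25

Step 1: Convert 'Y' to number: x = 24.
Step 2: E(24) = (3 * 24 + 0) mod 26 = 72 mod 26 = 20.
Step 3: Convert 20 back to letter: U.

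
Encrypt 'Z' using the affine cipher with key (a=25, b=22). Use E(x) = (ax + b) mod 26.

Step 1: Convert 'Z' to number: x = 25.
Step 2: E(25) = (25 * 25 + 22) mod 26 = 647 mod 26 = 23.
Step 3: Convert 23 back to letter: X.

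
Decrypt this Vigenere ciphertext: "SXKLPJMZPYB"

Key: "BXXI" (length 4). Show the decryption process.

Step 1: Key 'BXXI' has length 4. Extended key: BXXIBXXIBXX
Step 2: Decrypt each position:
  S(18) - B(1) = 17 = R
  X(23) - X(23) = 0 = A
  K(10) - X(23) = 13 = N
  L(11) - I(8) = 3 = D
  P(15) - B(1) = 14 = O
  J(9) - X(23) = 12 = M
  M(12) - X(23) = 15 = P
  Z(25) - I(8) = 17 = R
  P(15) - B(1) = 14 = O
  Y(24) - X(23) = 1 = B
  B(1) - X(23) = 4 = E
Plaintext: RANDOMPROBE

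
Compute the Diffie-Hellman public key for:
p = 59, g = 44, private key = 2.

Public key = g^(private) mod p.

Step 1: A = g^a mod p = 44^2 mod 59.
  44^1 mod 59 = 44
  44^2 mod 59 = (44 * 44) mod 59 = 48
Result: A = 48.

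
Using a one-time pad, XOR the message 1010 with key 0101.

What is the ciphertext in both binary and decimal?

Step 1: Write out the XOR operation bit by bit:
  Message: 1010
  Key:     0101
  XOR:     1111
Step 2: Convert to decimal: 1111 = 15.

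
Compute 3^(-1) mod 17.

Step 1: We need x such that 3 * x = 1 (mod 17).
Step 2: Using the extended Euclidean algorithm or trial:
  3 * 6 = 18 = 1 * 17 + 1.
Step 3: Since 18 mod 17 = 1, the inverse is x = 6.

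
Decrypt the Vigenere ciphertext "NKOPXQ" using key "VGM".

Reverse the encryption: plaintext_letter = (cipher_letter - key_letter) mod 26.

Step 1: Extend key: VGMVGM
Step 2: Decrypt each letter (c - k) mod 26:
  N(13) - V(21) = (13-21) mod 26 = 18 = S
  K(10) - G(6) = (10-6) mod 26 = 4 = E
  O(14) - M(12) = (14-12) mod 26 = 2 = C
  P(15) - V(21) = (15-21) mod 26 = 20 = U
  X(23) - G(6) = (23-6) mod 26 = 17 = R
  Q(16) - M(12) = (16-12) mod 26 = 4 = E
Plaintext: SECURE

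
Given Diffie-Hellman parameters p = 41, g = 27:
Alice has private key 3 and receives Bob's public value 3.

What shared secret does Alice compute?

Step 1: s = B^a mod p = 3^3 mod 41.
  3^1 mod 41 = 3
  3^2 mod 41 = (3 * 3) mod 41 = 9
  3^3 mod 41 = (9 * 3) mod 41 = 27
Result: shared secret = 27.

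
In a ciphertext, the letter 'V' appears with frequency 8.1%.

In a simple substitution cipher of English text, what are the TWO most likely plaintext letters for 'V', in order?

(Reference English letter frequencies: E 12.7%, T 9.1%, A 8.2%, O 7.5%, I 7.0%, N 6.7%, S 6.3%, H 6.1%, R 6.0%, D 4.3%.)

Step 1: Observed frequency of 'V' is 8.1%.
Step 2: Compute distances to each reference frequency and sort:
  A (8.2%): difference = 0.1% <-- BEST
  O (7.5%): difference = 0.6% <-- RUNNER-UP
  T (9.1%): difference = 1.0%
  I (7.0%): difference = 1.1%
  N (6.7%): difference = 1.4%
Step 3: Most likely is 'A' (8.2%, diff 0.1%); second most likely is 'O' (7.5%, diff 0.6%).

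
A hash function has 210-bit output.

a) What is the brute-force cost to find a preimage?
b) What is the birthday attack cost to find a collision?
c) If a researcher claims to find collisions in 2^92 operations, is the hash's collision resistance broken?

Step 1: Preimage resistance requires brute-force of 2^210 operations.
Step 2: Collision resistance (birthday bound) = 2^(210/2) = 2^105.
Step 3: The claimed attack costs 2^92 operations.
Step 4: Since 2^92 < 2^105, the claimed attack beats the generic birthday bound, so collision resistance is broken.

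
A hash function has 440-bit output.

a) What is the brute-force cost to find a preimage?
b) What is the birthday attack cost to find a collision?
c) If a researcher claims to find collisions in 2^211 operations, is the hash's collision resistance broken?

Step 1: Preimage resistance requires brute-force of 2^440 operations.
Step 2: Collision resistance (birthday bound) = 2^(440/2) = 2^220.
Step 3: The claimed attack costs 2^211 operations.
Step 4: Since 2^211 < 2^220, the claimed attack beats the generic birthday bound, so collision resistance is broken.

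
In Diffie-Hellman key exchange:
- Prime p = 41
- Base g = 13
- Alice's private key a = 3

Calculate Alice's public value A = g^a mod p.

Step 1: A = g^a mod p = 13^3 mod 41.
  13^1 mod 41 = 13
  13^2 mod 41 = (13 * 13) mod 41 = 5
  13^3 mod 41 = (5 * 13) mod 41 = 24
Result: A = 24.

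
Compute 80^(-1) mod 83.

Step 1: We need x such that 80 * x = 1 (mod 83).
Step 2: Using the extended Euclidean algorithm or trial:
  80 * 55 = 4400 = 53 * 83 + 1.
Step 3: Since 4400 mod 83 = 1, the inverse is x = 55.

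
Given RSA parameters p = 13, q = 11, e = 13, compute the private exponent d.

Step 1: n = 13 * 11 = 143.
Step 2: phi(n) = 12 * 10 = 120.
Step 3: Find d such that 13 * d = 1 (mod 120).
Step 4: d = 13^(-1) mod 120 = 37.
Verification: 13 * 37 = 481 = 4 * 120 + 1.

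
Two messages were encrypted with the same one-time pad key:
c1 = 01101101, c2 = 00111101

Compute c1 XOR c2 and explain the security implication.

Step 1: c1 XOR c2 = (m1 XOR k) XOR (m2 XOR k).
Step 2: By XOR associativity/commutativity: = m1 XOR m2 XOR k XOR k = m1 XOR m2.
Step 3: 01101101 XOR 00111101 = 01010000 = 80.
Step 4: The key cancels out! An attacker learns m1 XOR m2 = 80, revealing the relationship between plaintexts.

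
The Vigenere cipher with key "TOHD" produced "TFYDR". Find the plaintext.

Step 1: Extend key: TOHDT
Step 2: Decrypt each letter (c - k) mod 26:
  T(19) - T(19) = (19-19) mod 26 = 0 = A
  F(5) - O(14) = (5-14) mod 26 = 17 = R
  Y(24) - H(7) = (24-7) mod 26 = 17 = R
  D(3) - D(3) = (3-3) mod 26 = 0 = A
  R(17) - T(19) = (17-19) mod 26 = 24 = Y
Plaintext: ARRAY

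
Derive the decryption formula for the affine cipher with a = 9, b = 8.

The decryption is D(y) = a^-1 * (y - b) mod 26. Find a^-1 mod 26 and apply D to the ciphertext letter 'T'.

Step 1: Find a^-1, the modular inverse of 9 mod 26.
Step 2: We need 9 * a^-1 = 1 (mod 26).
Step 3: 9 * 3 = 27 = 1 * 26 + 1, so a^-1 = 3.
Step 4: D(y) = 3(y - 8) mod 26.
Step 5: Apply to 'T' (y = 19): D(19) = 3 * (19 - 8) mod 26 = 3 * 11 mod 26 = 7 -> 'H'.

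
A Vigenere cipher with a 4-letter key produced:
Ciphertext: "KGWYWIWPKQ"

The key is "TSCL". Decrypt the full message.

Step 1: Key 'TSCL' has length 4. Extended key: TSCLTSCLTS
Step 2: Decrypt each position:
  K(10) - T(19) = 17 = R
  G(6) - S(18) = 14 = O
  W(22) - C(2) = 20 = U
  Y(24) - L(11) = 13 = N
  W(22) - T(19) = 3 = D
  I(8) - S(18) = 16 = Q
  W(22) - C(2) = 20 = U
  P(15) - L(11) = 4 = E
  K(10) - T(19) = 17 = R
  Q(16) - S(18) = 24 = Y
Plaintext: ROUNDQUERY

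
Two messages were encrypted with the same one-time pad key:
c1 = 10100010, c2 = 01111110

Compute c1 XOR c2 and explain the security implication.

Step 1: c1 XOR c2 = (m1 XOR k) XOR (m2 XOR k).
Step 2: By XOR associativity/commutativity: = m1 XOR m2 XOR k XOR k = m1 XOR m2.
Step 3: 10100010 XOR 01111110 = 11011100 = 220.
Step 4: The key cancels out! An attacker learns m1 XOR m2 = 220, revealing the relationship between plaintexts.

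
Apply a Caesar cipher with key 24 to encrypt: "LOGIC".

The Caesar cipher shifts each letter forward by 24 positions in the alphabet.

Step 1: For each letter, shift forward by 24 positions (mod 26).
  L (position 11) -> position (11+24) mod 26 = 9 -> J
  O (position 14) -> position (14+24) mod 26 = 12 -> M
  G (position 6) -> position (6+24) mod 26 = 4 -> E
  I (position 8) -> position (8+24) mod 26 = 6 -> G
  C (position 2) -> position (2+24) mod 26 = 0 -> A
Result: JMEGA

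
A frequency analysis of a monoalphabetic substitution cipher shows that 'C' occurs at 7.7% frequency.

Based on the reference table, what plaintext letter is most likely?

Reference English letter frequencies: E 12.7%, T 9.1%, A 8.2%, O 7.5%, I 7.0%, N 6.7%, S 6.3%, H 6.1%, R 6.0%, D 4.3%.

Step 1: The observed frequency is 7.7%.
Step 2: Compare with English frequencies:
  E: 12.7% (difference: 5.0%)
  T: 9.1% (difference: 1.4%)
  A: 8.2% (difference: 0.5%)
  O: 7.5% (difference: 0.2%) <-- closest
  I: 7.0% (difference: 0.7%)
  N: 6.7% (difference: 1.0%)
  S: 6.3% (difference: 1.4%)
  H: 6.1% (difference: 1.6%)
  R: 6.0% (difference: 1.7%)
  D: 4.3% (difference: 3.4%)
Step 3: 'C' most likely represents 'O' (frequency 7.5%).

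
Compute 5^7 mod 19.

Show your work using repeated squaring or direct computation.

Step 1: Compute 5^7 mod 19 step by step, reducing modulo 19 at each step.
  5^1 mod 19 = 5
  5^2 mod 19 = (5 * 5) mod 19 = 6
  5^3 mod 19 = (6 * 5) mod 19 = 11
  5^4 mod 19 = (11 * 5) mod 19 = 17
  5^5 mod 19 = (17 * 5) mod 19 = 9
  5^6 mod 19 = (9 * 5) mod 19 = 7
  5^7 mod 19 = (7 * 5) mod 19 = 16
Step 2: Result = 16.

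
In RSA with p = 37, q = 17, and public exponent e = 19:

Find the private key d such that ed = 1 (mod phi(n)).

Step 1: n = 37 * 17 = 629.
Step 2: phi(n) = 36 * 16 = 576.
Step 3: Find d such that 19 * d = 1 (mod 576).
Step 4: d = 19^(-1) mod 576 = 91.
Verification: 19 * 91 = 1729 = 3 * 576 + 1.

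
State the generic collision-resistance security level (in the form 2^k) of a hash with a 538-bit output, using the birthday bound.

Step 1: The birthday paradox gives collision probability ~50% after sqrt(2^n) = 2^(n/2) hashes.
Step 2: For 538-bit output: 2^(538/2) = 2^269.
Step 3: Approximately 2^269 hash computations needed.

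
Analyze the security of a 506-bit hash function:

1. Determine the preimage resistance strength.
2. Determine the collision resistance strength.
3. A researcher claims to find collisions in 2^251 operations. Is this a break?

Step 1: Preimage resistance requires brute-force of 2^506 operations.
Step 2: Collision resistance (birthday bound) = 2^(506/2) = 2^253.
Step 3: The claimed attack costs 2^251 operations.
Step 4: Since 2^251 < 2^253, the claimed attack beats the generic birthday bound, so collision resistance is broken.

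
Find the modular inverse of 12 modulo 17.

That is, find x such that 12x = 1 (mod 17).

Step 1: We need x such that 12 * x = 1 (mod 17).
Step 2: Using the extended Euclidean algorithm or trial:
  12 * 10 = 120 = 7 * 17 + 1.
Step 3: Since 120 mod 17 = 1, the inverse is x = 10.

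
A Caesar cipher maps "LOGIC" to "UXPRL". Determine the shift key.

Step 1: Compare first letters: L (position 11) -> U (position 20).
Step 2: Shift = (20 - 11) mod 26 = 9.
The shift value is 9.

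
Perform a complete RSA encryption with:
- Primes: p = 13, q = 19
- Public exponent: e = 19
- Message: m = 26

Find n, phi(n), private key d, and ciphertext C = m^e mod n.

Step 1: n = 13 * 19 = 247.
Step 2: phi(n) = (13-1)(19-1) = 12 * 18 = 216.
Step 3: Find d = 19^(-1) mod 216 = 91.
  Verify: 19 * 91 = 1729 = 1 (mod 216).
Step 4: C = 26^19 mod 247 = 26.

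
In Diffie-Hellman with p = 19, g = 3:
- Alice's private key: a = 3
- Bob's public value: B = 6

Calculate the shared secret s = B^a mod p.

Step 1: s = B^a mod p = 6^3 mod 19.
  6^1 mod 19 = 6
  6^2 mod 19 = (6 * 6) mod 19 = 17
  6^3 mod 19 = (17 * 6) mod 19 = 7
Result: shared secret = 7.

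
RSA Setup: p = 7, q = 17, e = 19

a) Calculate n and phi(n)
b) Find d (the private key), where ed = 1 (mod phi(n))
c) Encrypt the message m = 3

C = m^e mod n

Step 1: n = 7 * 17 = 119.
Step 2: phi(n) = (7-1)(17-1) = 6 * 16 = 96.
Step 3: Find d = 19^(-1) mod 96 = 91.
  Verify: 19 * 91 = 1729 = 1 (mod 96).
Step 4: C = 3^19 mod 119 = 10.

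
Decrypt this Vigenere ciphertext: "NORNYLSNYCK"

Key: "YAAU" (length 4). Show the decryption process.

Step 1: Key 'YAAU' has length 4. Extended key: YAAUYAAUYAA
Step 2: Decrypt each position:
  N(13) - Y(24) = 15 = P
  O(14) - A(0) = 14 = O
  R(17) - A(0) = 17 = R
  N(13) - U(20) = 19 = T
  Y(24) - Y(24) = 0 = A
  L(11) - A(0) = 11 = L
  S(18) - A(0) = 18 = S
  N(13) - U(20) = 19 = T
  Y(24) - Y(24) = 0 = A
  C(2) - A(0) = 2 = C
  K(10) - A(0) = 10 = K
Plaintext: PORTALSTACK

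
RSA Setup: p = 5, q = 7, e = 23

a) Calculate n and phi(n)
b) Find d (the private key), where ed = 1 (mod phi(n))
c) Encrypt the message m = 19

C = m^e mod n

Step 1: n = 5 * 7 = 35.
Step 2: phi(n) = (5-1)(7-1) = 4 * 6 = 24.
Step 3: Find d = 23^(-1) mod 24 = 23.
  Verify: 23 * 23 = 529 = 1 (mod 24).
Step 4: C = 19^23 mod 35 = 24.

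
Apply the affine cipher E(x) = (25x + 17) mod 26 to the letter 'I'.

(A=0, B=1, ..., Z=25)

Step 1: Convert 'I' to number: x = 8.
Step 2: E(8) = (25 * 8 + 17) mod 26 = 217 mod 26 = 9.
Step 3: Convert 9 back to letter: J.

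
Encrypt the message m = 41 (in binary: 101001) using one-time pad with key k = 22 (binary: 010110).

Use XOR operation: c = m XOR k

Step 1: Write out the XOR operation bit by bit:
  Message: 101001
  Key:     010110
  XOR:     111111
Step 2: Convert to decimal: 111111 = 63.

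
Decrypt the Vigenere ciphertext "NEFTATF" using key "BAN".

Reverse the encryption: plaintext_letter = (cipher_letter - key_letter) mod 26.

Step 1: Extend key: BANBANB
Step 2: Decrypt each letter (c - k) mod 26:
  N(13) - B(1) = (13-1) mod 26 = 12 = M
  E(4) - A(0) = (4-0) mod 26 = 4 = E
  F(5) - N(13) = (5-13) mod 26 = 18 = S
  T(19) - B(1) = (19-1) mod 26 = 18 = S
  A(0) - A(0) = (0-0) mod 26 = 0 = A
  T(19) - N(13) = (19-13) mod 26 = 6 = G
  F(5) - B(1) = (5-1) mod 26 = 4 = E
Plaintext: MESSAGE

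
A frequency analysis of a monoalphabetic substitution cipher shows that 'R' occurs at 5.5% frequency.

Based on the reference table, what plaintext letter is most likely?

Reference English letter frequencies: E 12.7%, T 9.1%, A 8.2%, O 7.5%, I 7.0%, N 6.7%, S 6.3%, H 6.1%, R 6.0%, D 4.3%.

Step 1: The observed frequency is 5.5%.
Step 2: Compare with English frequencies:
  E: 12.7% (difference: 7.2%)
  T: 9.1% (difference: 3.6%)
  A: 8.2% (difference: 2.7%)
  O: 7.5% (difference: 2.0%)
  I: 7.0% (difference: 1.5%)
  N: 6.7% (difference: 1.2%)
  S: 6.3% (difference: 0.8%)
  H: 6.1% (difference: 0.6%)
  R: 6.0% (difference: 0.5%) <-- closest
  D: 4.3% (difference: 1.2%)
Step 3: 'R' most likely represents 'R' (frequency 6.0%).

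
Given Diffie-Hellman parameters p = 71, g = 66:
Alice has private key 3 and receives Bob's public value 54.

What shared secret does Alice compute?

Step 1: s = B^a mod p = 54^3 mod 71.
  54^1 mod 71 = 54
  54^2 mod 71 = (54 * 54) mod 71 = 5
  54^3 mod 71 = (5 * 54) mod 71 = 57
Result: shared secret = 57.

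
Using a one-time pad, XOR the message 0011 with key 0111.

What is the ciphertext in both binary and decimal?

Step 1: Write out the XOR operation bit by bit:
  Message: 0011
  Key:     0111
  XOR:     0100
Step 2: Convert to decimal: 0100 = 4.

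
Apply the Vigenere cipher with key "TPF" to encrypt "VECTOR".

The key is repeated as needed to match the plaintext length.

Step 1: Repeat key to match plaintext length:
  Plaintext: VECTOR
  Key:       TPFTPF
Step 2: Encrypt each letter:
  V(21) + T(19) = (21+19) mod 26 = 14 = O
  E(4) + P(15) = (4+15) mod 26 = 19 = T
  C(2) + F(5) = (2+5) mod 26 = 7 = H
  T(19) + T(19) = (19+19) mod 26 = 12 = M
  O(14) + P(15) = (14+15) mod 26 = 3 = D
  R(17) + F(5) = (17+5) mod 26 = 22 = W
Ciphertext: OTHMDW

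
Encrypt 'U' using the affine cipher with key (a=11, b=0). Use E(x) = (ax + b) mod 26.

Step 1: Convert 'U' to number: x = 20.
Step 2: E(20) = (11 * 20 + 0) mod 26 = 220 mod 26 = 12.
Step 3: Convert 12 back to letter: M.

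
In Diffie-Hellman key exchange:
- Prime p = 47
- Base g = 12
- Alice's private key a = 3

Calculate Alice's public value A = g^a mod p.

Step 1: A = g^a mod p = 12^3 mod 47.
  12^1 mod 47 = 12
  12^2 mod 47 = (12 * 12) mod 47 = 3
  12^3 mod 47 = (3 * 12) mod 47 = 36
Result: A = 36.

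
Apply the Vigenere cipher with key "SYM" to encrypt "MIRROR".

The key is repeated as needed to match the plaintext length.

Step 1: Repeat key to match plaintext length:
  Plaintext: MIRROR
  Key:       SYMSYM
Step 2: Encrypt each letter:
  M(12) + S(18) = (12+18) mod 26 = 4 = E
  I(8) + Y(24) = (8+24) mod 26 = 6 = G
  R(17) + M(12) = (17+12) mod 26 = 3 = D
  R(17) + S(18) = (17+18) mod 26 = 9 = J
  O(14) + Y(24) = (14+24) mod 26 = 12 = M
  R(17) + M(12) = (17+12) mod 26 = 3 = D
Ciphertext: EGDJMD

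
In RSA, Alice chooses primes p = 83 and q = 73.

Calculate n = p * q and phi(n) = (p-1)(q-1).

Step 1: n = p * q = 83 * 73 = 6059.
Step 2: phi(n) = (p-1)(q-1) = 82 * 72 = 5904.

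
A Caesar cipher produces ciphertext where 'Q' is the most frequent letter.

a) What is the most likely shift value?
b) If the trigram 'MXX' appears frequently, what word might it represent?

Step 1: In English, 'E' is the most frequent letter (12.7%).
Step 2: The most frequent ciphertext letter is 'Q' (position 16).
Step 3: Shift = (16 - 4) mod 26 = 12.
Step 4: Decrypt 'MXX' by shifting back 12:
  M -> A
  X -> L
  X -> L
Step 5: 'MXX' decrypts to 'ALL'.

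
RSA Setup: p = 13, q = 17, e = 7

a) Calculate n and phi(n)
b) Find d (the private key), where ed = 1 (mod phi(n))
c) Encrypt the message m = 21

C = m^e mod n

Step 1: n = 13 * 17 = 221.
Step 2: phi(n) = (13-1)(17-1) = 12 * 16 = 192.
Step 3: Find d = 7^(-1) mod 192 = 55.
  Verify: 7 * 55 = 385 = 1 (mod 192).
Step 4: C = 21^7 mod 221 = 200.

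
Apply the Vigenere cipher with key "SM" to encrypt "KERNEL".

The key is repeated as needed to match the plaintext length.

Step 1: Repeat key to match plaintext length:
  Plaintext: KERNEL
  Key:       SMSMSM
Step 2: Encrypt each letter:
  K(10) + S(18) = (10+18) mod 26 = 2 = C
  E(4) + M(12) = (4+12) mod 26 = 16 = Q
  R(17) + S(18) = (17+18) mod 26 = 9 = J
  N(13) + M(12) = (13+12) mod 26 = 25 = Z
  E(4) + S(18) = (4+18) mod 26 = 22 = W
  L(11) + M(12) = (11+12) mod 26 = 23 = X
Ciphertext: CQJZWX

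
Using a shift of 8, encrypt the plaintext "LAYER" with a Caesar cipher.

Step 1: For each letter, shift forward by 8 positions (mod 26).
  L (position 11) -> position (11+8) mod 26 = 19 -> T
  A (position 0) -> position (0+8) mod 26 = 8 -> I
  Y (position 24) -> position (24+8) mod 26 = 6 -> G
  E (position 4) -> position (4+8) mod 26 = 12 -> M
  R (position 17) -> position (17+8) mod 26 = 25 -> Z
Result: TIGMZ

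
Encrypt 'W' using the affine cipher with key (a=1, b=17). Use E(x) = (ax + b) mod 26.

Step 1: Convert 'W' to number: x = 22.
Step 2: E(22) = (1 * 22 + 17) mod 26 = 39 mod 26 = 13.
Step 3: Convert 13 back to letter: N.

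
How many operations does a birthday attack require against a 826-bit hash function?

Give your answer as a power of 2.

Step 1: The birthday paradox gives collision probability ~50% after sqrt(2^n) = 2^(n/2) hashes.
Step 2: For 826-bit output: 2^(826/2) = 2^413.
Step 3: Approximately 2^413 hash computations needed.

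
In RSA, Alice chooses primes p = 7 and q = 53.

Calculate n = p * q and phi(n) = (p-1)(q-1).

Step 1: n = p * q = 7 * 53 = 371.
Step 2: phi(n) = (p-1)(q-1) = 6 * 52 = 312.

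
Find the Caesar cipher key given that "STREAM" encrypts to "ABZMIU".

Step 1: Compare first letters: S (position 18) -> A (position 0).
Step 2: Shift = (0 - 18) mod 26 = 8.
The shift value is 8.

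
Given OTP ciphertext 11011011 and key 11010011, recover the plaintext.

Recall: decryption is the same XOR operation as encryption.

Step 1: XOR ciphertext with key:
  Ciphertext: 11011011
  Key:        11010011
  XOR:        00001000
Step 2: Plaintext = 00001000 = 8 in decimal.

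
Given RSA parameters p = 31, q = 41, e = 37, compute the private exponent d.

Step 1: n = 31 * 41 = 1271.
Step 2: phi(n) = 30 * 40 = 1200.
Step 3: Find d such that 37 * d = 1 (mod 1200).
Step 4: d = 37^(-1) mod 1200 = 973.
Verification: 37 * 973 = 36001 = 30 * 1200 + 1.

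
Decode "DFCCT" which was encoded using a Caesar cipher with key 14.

Step 1: Reverse the shift by subtracting 14 from each letter position.
  D (position 3) -> position (3-14) mod 26 = 15 -> P
  F (position 5) -> position (5-14) mod 26 = 17 -> R
  C (position 2) -> position (2-14) mod 26 = 14 -> O
  C (position 2) -> position (2-14) mod 26 = 14 -> O
  T (position 19) -> position (19-14) mod 26 = 5 -> F
Decrypted message: PROOF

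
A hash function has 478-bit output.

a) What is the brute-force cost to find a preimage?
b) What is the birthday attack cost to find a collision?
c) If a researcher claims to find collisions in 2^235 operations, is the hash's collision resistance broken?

Step 1: Preimage resistance requires brute-force of 2^478 operations.
Step 2: Collision resistance (birthday bound) = 2^(478/2) = 2^239.
Step 3: The claimed attack costs 2^235 operations.
Step 4: Since 2^235 < 2^239, the claimed attack beats the generic birthday bound, so collision resistance is broken.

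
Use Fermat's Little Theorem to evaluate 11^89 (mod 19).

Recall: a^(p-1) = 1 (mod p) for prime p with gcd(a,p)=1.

Step 1: Since 19 is prime, by Fermat's Little Theorem: 11^18 = 1 (mod 19).
Step 2: Reduce exponent: 89 mod 18 = 17.
Step 3: So 11^89 = 11^17 (mod 19).
Step 4: 11^17 mod 19 = 7.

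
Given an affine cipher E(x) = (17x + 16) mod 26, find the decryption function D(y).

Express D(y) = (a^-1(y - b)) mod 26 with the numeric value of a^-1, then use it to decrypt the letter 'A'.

Step 1: Find a^-1, the modular inverse of 17 mod 26.
Step 2: We need 17 * a^-1 = 1 (mod 26).
Step 3: 17 * 23 = 391 = 15 * 26 + 1, so a^-1 = 23.
Step 4: D(y) = 23(y - 16) mod 26.
Step 5: Apply to 'A' (y = 0): D(0) = 23 * (0 - 16) mod 26 = 23 * -16 mod 26 = 22 -> 'W'.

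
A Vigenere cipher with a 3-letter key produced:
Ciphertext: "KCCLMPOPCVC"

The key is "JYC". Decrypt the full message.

Step 1: Key 'JYC' has length 3. Extended key: JYCJYCJYCJY
Step 2: Decrypt each position:
  K(10) - J(9) = 1 = B
  C(2) - Y(24) = 4 = E
  C(2) - C(2) = 0 = A
  L(11) - J(9) = 2 = C
  M(12) - Y(24) = 14 = O
  P(15) - C(2) = 13 = N
  O(14) - J(9) = 5 = F
  P(15) - Y(24) = 17 = R
  C(2) - C(2) = 0 = A
  V(21) - J(9) = 12 = M
  C(2) - Y(24) = 4 = E
Plaintext: BEACONFRAME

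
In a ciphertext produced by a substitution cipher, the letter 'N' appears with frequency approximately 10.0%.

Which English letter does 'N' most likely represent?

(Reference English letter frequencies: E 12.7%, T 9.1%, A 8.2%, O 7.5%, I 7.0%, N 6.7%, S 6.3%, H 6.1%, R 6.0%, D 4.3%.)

Step 1: The observed frequency is 10.0%.
Step 2: Compare with English frequencies:
  E: 12.7% (difference: 2.7%)
  T: 9.1% (difference: 0.9%) <-- closest
  A: 8.2% (difference: 1.8%)
  O: 7.5% (difference: 2.5%)
  I: 7.0% (difference: 3.0%)
  N: 6.7% (difference: 3.3%)
  S: 6.3% (difference: 3.7%)
  H: 6.1% (difference: 3.9%)
  R: 6.0% (difference: 4.0%)
  D: 4.3% (difference: 5.7%)
Step 3: 'N' most likely represents 'T' (frequency 9.1%).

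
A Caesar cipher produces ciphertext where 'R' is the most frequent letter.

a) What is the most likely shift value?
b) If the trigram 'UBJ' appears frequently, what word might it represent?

Step 1: In English, 'E' is the most frequent letter (12.7%).
Step 2: The most frequent ciphertext letter is 'R' (position 17).
Step 3: Shift = (17 - 4) mod 26 = 13.
Step 4: Decrypt 'UBJ' by shifting back 13:
  U -> H
  B -> O
  J -> W
Step 5: 'UBJ' decrypts to 'HOW'.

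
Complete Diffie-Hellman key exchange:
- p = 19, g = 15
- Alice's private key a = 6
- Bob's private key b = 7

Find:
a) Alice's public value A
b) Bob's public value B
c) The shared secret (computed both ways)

Step 1: A = g^a mod p = 15^6 mod 19 = 11.
Step 2: B = g^b mod p = 15^7 mod 19 = 13.
Step 3: Alice computes s = B^a mod p = 13^6 mod 19 = 11.
Step 4: Bob computes s = A^b mod p = 11^7 mod 19 = 11.
Both sides agree: shared secret = 11.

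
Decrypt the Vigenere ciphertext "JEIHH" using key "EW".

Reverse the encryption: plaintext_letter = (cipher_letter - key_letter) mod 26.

Step 1: Extend key: EWEWE
Step 2: Decrypt each letter (c - k) mod 26:
  J(9) - E(4) = (9-4) mod 26 = 5 = F
  E(4) - W(22) = (4-22) mod 26 = 8 = I
  I(8) - E(4) = (8-4) mod 26 = 4 = E
  H(7) - W(22) = (7-22) mod 26 = 11 = L
  H(7) - E(4) = (7-4) mod 26 = 3 = D
Plaintext: FIELD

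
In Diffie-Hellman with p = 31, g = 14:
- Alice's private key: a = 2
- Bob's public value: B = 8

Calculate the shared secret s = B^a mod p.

Step 1: s = B^a mod p = 8^2 mod 31.
  8^1 mod 31 = 8
  8^2 mod 31 = (8 * 8) mod 31 = 2
Result: shared secret = 2.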